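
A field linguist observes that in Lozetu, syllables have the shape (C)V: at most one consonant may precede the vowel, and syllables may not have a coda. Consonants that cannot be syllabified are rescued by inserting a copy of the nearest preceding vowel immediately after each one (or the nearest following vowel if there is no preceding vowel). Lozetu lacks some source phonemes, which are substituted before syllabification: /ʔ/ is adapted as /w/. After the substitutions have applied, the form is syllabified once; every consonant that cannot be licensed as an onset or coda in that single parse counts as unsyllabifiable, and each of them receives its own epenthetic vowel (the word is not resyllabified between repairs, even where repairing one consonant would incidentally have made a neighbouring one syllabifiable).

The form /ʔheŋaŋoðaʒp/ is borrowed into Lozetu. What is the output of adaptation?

weheŋaŋoðaʒapa

Substitution: /ʔ/ → /w/, giving /wheŋaŋoðaʒp/.
The consonants /w/, /ʒ/, /p/ cannot be parsed into a legal (C)V syllable (no codas are permitted; onsets are limited to one consonant).
Each unlicensed consonant becomes the onset of a new syllable: /w/ → /we/, /ʒ/ → /ʒa/, /p/ → /pa/.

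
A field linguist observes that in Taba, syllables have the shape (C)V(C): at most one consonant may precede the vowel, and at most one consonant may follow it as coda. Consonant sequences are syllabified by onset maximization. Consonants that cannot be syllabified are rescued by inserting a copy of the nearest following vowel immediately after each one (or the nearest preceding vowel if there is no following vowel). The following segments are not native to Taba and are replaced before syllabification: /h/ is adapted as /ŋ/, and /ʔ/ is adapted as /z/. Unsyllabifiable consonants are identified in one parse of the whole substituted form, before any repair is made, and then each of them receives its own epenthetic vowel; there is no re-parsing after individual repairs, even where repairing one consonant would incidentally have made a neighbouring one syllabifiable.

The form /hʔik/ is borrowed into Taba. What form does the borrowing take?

ŋizik

Substitution: /h/ → /ŋ/, /ʔ/ → /z/, giving /ŋzik/.
Syllabifying with onset maximization leaves /ŋ/ stranded (at most one coda consonant is licensed; onsets are limited to one consonant).
Epenthesis after each stranded consonant: /ŋ/ → /ŋi/.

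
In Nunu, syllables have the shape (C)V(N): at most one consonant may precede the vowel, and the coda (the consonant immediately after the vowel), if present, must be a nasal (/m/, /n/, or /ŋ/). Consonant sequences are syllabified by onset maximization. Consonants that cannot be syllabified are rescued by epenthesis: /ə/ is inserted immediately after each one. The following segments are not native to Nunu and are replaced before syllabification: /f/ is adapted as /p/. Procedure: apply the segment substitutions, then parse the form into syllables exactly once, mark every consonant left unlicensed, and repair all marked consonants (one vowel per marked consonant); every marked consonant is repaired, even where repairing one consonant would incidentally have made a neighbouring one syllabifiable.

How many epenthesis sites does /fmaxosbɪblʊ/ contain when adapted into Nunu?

After substitution the input is /pmaxosbɪblʊ/.
The unsyllabifiable consonants are /p/, /s/, /b/; each receives one epenthetic vowel.

3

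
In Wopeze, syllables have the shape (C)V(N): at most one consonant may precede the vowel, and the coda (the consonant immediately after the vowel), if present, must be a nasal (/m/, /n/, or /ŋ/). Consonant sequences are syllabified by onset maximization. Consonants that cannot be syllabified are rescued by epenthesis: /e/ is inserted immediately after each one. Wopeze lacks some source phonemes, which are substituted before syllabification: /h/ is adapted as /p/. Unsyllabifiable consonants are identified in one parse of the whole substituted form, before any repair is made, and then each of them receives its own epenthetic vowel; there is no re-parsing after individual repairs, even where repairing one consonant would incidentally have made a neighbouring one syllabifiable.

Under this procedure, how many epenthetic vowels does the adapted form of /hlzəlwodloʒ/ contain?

5

After substitution the input is /plzəlwodloʒ/.
The unsyllabifiable consonants are /p/, /l/, /l/, /d/, /ʒ/; each receives one epenthetic vowel.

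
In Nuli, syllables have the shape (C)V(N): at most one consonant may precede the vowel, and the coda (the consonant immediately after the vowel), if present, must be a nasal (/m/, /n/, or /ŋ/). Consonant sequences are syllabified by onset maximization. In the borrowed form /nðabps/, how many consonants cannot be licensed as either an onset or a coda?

4

Under (C)V(N), the unsyllabifiable consonants are /n/, /b/, /p/, /s/ (only a nasal (/m/, /n/, or /ŋ/) is licensed in coda position; onsets are limited to one consonant).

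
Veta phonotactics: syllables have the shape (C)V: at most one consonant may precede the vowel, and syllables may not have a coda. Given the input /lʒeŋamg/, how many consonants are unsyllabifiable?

Under (C)V, the unsyllabifiable consonants are /l/, /m/, /g/ (no codas are permitted; onsets are limited to one consonant).

3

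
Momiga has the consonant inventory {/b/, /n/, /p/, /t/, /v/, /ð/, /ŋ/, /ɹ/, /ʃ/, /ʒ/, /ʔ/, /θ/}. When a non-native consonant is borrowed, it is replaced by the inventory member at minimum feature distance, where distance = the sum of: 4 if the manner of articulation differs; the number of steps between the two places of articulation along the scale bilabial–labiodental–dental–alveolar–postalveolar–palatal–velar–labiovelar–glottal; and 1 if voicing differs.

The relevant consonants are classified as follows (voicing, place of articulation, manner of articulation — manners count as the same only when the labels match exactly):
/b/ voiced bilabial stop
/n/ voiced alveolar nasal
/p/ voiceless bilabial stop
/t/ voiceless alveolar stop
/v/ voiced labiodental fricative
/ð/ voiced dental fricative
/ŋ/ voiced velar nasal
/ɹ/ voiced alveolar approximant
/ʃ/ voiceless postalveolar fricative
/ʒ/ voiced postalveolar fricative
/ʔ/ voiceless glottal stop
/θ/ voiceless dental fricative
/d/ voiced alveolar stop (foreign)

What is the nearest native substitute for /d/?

t

/t/ is closest: same manner (stop), place distance 0 (alveolar→alveolar), voicing differs (+1); total 1. Next closest is /b/ at distance 3.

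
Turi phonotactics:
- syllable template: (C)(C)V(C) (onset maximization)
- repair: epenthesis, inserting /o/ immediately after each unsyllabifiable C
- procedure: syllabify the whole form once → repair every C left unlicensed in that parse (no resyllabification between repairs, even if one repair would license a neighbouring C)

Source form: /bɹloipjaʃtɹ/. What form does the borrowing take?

Syllabifying with onset maximization leaves /b/, /t/, /ɹ/ stranded (at most one coda consonant is licensed; onsets may contain at most 2 consonants).
Inserting the epenthetic vowel yields /b/ → /bo/, /t/ → /to/, /ɹ/ → /ɹo/.

boɹloipjaʃtoɹo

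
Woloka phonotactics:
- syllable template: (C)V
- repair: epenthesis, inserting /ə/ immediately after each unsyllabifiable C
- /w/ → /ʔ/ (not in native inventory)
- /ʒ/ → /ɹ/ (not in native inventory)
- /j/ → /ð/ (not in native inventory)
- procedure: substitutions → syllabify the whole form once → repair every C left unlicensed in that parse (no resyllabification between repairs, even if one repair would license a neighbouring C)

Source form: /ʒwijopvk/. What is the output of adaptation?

ɹəʔiðopəvəkə

Substitution: /ʒ/ → /ɹ/, /w/ → /ʔ/, /j/ → /ð/, giving /ɹʔiðopvk/.
Syllabifying with onset maximization leaves /ɹ/, /p/, /v/, /k/ stranded (no codas are permitted; onsets are limited to one consonant).
Epenthesis after each stranded consonant: /ɹ/ → /ɹə/, /p/ → /pə/, /v/ → /və/, /k/ → /kə/.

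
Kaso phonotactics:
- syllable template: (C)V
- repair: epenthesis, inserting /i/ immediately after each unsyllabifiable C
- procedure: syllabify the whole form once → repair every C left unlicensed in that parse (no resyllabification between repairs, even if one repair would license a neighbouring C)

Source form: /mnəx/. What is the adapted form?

minəxi

Under (C)V, the unsyllabifiable consonants are /m/, /x/ (no codas are permitted; onsets are limited to one consonant).
Inserting the epenthetic vowel yields /m/ → /mi/, /x/ → /xi/.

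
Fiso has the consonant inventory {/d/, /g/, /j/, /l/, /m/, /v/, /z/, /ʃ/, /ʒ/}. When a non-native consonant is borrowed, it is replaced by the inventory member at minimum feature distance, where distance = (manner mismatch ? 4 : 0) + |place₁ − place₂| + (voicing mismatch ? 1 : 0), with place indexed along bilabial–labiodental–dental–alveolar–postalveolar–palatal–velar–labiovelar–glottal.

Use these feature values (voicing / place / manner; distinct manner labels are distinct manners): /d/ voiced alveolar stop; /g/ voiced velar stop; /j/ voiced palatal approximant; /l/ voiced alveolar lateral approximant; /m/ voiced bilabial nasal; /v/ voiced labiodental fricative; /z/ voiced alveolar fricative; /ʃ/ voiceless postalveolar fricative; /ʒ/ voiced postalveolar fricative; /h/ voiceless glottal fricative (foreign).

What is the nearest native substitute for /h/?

ʃ

/ʃ/ is closest: same manner (fricative), place distance 4 (glottal→postalveolar), same voicing; total 4. Next closest is /ʒ/ at distance 5.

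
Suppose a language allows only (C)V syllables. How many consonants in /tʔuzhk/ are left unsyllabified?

The consonants /t/, /z/, /h/, /k/ cannot be parsed into a legal (C)V syllable (no codas are permitted; onsets are limited to one consonant).

4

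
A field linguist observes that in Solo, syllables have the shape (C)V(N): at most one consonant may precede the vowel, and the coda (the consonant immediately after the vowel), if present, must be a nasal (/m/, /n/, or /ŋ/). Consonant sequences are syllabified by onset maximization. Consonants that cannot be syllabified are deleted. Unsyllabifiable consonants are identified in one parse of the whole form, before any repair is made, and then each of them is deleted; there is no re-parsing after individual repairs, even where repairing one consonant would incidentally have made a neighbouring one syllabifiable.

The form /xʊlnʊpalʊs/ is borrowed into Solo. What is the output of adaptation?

xʊnʊpalʊ

Under (C)V(N), the unsyllabifiable consonants are /l/, /s/ (only a nasal (/m/, /n/, or /ŋ/) is licensed in coda position; onsets are limited to one consonant).
Each unlicensed consonant is deleted: /l/, /s/.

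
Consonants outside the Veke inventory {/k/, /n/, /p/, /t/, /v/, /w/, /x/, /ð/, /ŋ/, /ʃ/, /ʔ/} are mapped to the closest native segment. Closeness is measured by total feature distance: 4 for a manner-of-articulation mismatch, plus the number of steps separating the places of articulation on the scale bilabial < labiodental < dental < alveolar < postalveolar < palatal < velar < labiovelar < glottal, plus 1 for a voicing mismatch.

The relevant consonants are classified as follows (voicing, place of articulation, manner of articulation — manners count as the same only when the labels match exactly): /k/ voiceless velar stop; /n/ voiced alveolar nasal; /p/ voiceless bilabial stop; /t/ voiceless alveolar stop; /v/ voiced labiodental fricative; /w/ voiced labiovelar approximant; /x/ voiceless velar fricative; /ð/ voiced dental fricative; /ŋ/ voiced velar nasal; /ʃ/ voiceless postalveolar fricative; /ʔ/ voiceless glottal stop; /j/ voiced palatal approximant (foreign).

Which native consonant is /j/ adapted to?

/w/ is closest: same manner (approximant), place distance 2 (palatal→labiovelar), same voicing; total 2. Next closest is /ŋ/ at distance 5.

w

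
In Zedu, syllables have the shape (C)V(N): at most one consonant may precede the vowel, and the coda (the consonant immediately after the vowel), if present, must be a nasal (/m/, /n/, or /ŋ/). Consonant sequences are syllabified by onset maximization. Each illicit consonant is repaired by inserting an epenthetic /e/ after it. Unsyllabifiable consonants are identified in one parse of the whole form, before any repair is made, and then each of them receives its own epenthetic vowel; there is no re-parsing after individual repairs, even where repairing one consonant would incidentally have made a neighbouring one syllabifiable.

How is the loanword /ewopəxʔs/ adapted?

Syllabifying with onset maximization leaves /x/, /ʔ/, /s/ stranded (only a nasal (/m/, /n/, or /ŋ/) is licensed in coda position; onsets are limited to one consonant).
Inserting the epenthetic vowel yields /x/ → /xe/, /ʔ/ → /ʔe/, /s/ → /se/.

ewopəxeʔese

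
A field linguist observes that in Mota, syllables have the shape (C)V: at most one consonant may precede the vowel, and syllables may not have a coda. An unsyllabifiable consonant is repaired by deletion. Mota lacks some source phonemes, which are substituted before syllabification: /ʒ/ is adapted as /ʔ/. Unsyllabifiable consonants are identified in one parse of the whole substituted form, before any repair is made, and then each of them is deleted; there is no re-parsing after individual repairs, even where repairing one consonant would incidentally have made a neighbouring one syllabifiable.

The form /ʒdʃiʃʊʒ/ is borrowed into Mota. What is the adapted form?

Substitution: /ʒ/ → /ʔ/, giving /ʔdʃiʃʊʔ/.
The consonants /ʔ/, /d/, /ʔ/ cannot be parsed into a legal (C)V syllable (no codas are permitted; onsets are limited to one consonant).
Deletion applies to /ʔ/, /d/, /ʔ/.

ʃiʃʊ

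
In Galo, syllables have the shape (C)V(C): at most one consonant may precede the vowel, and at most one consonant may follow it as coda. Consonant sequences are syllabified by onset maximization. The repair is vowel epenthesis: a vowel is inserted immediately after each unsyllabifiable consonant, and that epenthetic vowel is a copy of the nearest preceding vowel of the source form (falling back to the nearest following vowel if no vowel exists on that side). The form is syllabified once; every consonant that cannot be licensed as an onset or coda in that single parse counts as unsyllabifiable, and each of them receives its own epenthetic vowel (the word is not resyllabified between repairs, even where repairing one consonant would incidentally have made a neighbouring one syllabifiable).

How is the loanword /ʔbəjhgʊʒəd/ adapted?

Syllabifying with onset maximization leaves /ʔ/, /h/ stranded (at most one coda consonant is licensed; onsets are limited to one consonant).
Each unlicensed consonant becomes the onset of a new syllable: /ʔ/ → /ʔə/, /h/ → /hə/.

ʔəbəjhəgʊʒəd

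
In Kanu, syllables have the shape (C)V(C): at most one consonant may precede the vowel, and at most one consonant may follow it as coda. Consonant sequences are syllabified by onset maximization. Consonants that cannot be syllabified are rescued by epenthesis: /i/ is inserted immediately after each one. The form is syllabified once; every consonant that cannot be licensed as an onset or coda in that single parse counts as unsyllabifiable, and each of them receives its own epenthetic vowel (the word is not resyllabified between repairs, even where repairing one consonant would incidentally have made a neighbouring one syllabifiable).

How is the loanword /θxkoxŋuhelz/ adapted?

Under (C)V(C), the unsyllabifiable consonants are /θ/, /x/, /z/ (at most one coda consonant is licensed; onsets are limited to one consonant).
Epenthesis after each stranded consonant: /θ/ → /θi/, /x/ → /xi/, /z/ → /zi/.

θixikoxŋuhelzi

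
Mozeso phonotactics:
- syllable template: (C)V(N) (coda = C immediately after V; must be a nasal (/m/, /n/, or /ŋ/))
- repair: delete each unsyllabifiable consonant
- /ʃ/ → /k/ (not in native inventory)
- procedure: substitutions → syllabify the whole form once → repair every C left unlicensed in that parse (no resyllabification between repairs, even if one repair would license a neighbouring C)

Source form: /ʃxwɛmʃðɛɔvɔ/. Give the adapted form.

Substitution: /ʃ/ → /k/, giving /kxwɛmkðɛɔvɔ/.
The consonants /k/, /x/, /k/ cannot be parsed into a legal (C)V(N) syllable (only a nasal (/m/, /n/, or /ŋ/) is licensed in coda position; onsets are limited to one consonant).
Deletion applies to /k/, /x/, /k/.

wɛmðɛɔvɔ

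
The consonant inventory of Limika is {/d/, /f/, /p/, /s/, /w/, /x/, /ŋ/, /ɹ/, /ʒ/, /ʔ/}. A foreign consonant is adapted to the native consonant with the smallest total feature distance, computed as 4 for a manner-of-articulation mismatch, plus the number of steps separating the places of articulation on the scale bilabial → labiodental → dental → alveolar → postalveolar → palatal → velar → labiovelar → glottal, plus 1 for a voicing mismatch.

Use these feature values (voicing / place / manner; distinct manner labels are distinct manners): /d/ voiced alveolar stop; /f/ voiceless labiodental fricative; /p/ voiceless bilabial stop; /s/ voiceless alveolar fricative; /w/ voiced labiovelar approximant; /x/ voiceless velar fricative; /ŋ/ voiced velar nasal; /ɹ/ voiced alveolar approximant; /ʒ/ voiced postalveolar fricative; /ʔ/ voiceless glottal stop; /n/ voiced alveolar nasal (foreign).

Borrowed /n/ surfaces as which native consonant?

/ŋ/ is closest: same manner (nasal), place distance 3 (alveolar→velar), same voicing; total 3. Next closest is /d/ at distance 4.

ŋ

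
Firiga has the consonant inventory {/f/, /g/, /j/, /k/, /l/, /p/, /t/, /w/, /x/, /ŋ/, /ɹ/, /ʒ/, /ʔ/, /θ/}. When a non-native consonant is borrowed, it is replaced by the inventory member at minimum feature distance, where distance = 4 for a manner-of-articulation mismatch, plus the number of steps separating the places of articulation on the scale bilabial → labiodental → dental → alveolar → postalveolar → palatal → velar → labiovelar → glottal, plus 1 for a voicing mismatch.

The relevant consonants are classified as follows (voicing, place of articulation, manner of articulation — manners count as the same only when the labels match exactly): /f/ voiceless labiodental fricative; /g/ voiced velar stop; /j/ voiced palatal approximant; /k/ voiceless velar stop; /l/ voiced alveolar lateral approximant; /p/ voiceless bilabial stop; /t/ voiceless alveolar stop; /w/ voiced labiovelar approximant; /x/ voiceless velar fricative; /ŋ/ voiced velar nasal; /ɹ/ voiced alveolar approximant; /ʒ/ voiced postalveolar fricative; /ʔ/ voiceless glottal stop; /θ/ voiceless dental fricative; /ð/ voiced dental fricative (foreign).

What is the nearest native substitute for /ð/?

/θ/ is closest: same manner (fricative), place distance 0 (dental→dental), voicing differs (+1); total 1. Next closest is /f/ at distance 2.

θ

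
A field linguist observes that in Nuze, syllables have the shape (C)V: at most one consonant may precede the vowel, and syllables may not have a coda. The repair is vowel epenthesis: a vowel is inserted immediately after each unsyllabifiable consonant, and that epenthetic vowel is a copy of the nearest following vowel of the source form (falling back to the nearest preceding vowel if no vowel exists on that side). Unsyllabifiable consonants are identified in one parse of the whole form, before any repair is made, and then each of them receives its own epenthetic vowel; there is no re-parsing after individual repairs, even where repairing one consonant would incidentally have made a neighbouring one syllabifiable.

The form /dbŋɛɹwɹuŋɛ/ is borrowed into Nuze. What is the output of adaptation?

Under (C)V, the unsyllabifiable consonants are /d/, /b/, /ɹ/, /w/ (no codas are permitted; onsets are limited to one consonant).
Each unlicensed consonant becomes the onset of a new syllable: /d/ → /dɛ/, /b/ → /bɛ/, /ɹ/ → /ɹu/, /w/ → /wu/.

dɛbɛŋɛɹuwuɹuŋɛ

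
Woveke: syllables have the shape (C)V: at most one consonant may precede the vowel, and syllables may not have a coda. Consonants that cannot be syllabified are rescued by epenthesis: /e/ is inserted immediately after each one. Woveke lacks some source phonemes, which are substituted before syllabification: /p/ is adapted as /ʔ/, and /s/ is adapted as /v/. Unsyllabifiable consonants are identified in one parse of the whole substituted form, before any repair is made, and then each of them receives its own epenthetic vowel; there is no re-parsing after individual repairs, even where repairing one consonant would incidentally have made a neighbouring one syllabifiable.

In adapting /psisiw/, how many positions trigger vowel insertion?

2

After substitution the input is /ʔviviw/.
The unsyllabifiable consonants are /ʔ/, /w/; each receives one epenthetic vowel.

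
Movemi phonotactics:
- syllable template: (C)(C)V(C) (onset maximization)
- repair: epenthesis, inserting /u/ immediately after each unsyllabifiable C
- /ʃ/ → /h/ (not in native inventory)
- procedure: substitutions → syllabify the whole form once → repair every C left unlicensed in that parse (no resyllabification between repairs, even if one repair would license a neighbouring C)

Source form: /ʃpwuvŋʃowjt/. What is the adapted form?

Substitution: /ʃ/ → /h/, giving /hpwuvŋhowjt/.
The consonants /h/, /j/, /t/ cannot be parsed into a legal (C)(C)V(C) syllable (at most one coda consonant is licensed; onsets may contain at most 2 consonants).
Each unlicensed consonant becomes the onset of a new syllable: /h/ → /hu/, /j/ → /ju/, /t/ → /tu/.

hupwuvŋhowjutu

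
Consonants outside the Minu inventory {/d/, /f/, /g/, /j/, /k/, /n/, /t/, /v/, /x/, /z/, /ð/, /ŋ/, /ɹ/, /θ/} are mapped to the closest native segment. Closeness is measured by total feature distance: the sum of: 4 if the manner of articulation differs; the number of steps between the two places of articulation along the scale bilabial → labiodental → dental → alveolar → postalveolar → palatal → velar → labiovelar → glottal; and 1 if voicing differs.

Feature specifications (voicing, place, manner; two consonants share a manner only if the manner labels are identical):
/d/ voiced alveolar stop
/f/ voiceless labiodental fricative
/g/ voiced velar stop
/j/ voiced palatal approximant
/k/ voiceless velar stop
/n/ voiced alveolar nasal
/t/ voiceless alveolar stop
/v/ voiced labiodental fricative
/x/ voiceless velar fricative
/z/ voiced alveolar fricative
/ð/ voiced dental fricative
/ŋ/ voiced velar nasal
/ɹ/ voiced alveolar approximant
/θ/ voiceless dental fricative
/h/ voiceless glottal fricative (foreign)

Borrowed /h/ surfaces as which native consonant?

/x/ is closest: same manner (fricative), place distance 2 (glottal→velar), same voicing; total 2. Next closest is /k/ at distance 6.

x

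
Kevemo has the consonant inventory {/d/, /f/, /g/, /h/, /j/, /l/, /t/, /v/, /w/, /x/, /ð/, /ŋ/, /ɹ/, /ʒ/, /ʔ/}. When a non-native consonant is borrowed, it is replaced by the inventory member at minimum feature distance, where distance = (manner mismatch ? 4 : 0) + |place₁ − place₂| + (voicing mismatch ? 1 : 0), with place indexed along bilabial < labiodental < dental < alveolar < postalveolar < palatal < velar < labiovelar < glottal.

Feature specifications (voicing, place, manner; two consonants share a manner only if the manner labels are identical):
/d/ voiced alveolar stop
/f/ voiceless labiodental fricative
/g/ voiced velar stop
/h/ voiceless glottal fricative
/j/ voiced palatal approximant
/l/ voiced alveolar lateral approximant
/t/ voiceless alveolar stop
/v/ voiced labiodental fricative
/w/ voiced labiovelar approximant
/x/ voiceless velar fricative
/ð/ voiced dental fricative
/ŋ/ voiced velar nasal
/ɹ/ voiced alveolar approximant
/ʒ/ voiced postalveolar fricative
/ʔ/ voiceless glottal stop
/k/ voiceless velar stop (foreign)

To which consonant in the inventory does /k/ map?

/g/ is closest: same manner (stop), place distance 0 (velar→velar), voicing differs (+1); total 1. Next closest is /ʔ/ at distance 2.

g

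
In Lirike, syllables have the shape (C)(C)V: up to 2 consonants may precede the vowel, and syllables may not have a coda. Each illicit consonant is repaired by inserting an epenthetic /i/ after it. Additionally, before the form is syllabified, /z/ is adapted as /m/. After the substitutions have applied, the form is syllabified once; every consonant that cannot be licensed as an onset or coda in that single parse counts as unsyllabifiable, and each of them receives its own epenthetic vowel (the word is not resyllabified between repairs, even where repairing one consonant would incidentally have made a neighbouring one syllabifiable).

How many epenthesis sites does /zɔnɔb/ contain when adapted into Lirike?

1

After substitution the input is /mɔnɔb/.
The unsyllabifiable consonants are /b/; each receives one epenthetic vowel.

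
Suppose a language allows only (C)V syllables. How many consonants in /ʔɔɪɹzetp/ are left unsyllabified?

Syllabifying with onset maximization leaves /ɹ/, /t/, /p/ stranded (no codas are permitted; onsets are limited to one consonant).

3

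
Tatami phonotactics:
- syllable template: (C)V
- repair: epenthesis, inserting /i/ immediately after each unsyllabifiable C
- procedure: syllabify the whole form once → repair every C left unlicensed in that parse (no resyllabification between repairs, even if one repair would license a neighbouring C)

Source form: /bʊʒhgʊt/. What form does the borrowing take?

Syllabifying with onset maximization leaves /ʒ/, /h/, /t/ stranded (no codas are permitted; onsets are limited to one consonant).
Each unlicensed consonant becomes the onset of a new syllable: /ʒ/ → /ʒi/, /h/ → /hi/, /t/ → /ti/.

bʊʒihigʊti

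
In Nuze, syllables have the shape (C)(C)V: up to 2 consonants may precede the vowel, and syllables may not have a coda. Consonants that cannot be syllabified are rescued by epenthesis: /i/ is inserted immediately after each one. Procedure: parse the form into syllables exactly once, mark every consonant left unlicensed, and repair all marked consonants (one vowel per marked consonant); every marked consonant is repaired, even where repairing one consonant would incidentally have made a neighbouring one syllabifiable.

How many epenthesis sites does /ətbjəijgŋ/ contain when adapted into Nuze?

The unsyllabifiable consonants are /t/, /j/, /g/, /ŋ/; each receives one epenthetic vowel.

4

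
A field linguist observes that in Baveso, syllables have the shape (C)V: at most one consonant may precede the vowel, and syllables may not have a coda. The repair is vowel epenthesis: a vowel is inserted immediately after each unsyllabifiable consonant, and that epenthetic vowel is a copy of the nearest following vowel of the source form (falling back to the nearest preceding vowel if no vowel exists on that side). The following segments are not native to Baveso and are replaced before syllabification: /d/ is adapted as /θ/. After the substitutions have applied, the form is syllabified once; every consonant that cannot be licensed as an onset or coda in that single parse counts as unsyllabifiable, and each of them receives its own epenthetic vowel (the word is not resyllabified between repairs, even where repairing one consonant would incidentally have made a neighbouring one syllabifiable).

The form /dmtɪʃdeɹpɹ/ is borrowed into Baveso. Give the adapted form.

Substitution: /d/ → /θ/, giving /θmtɪʃθeɹpɹ/.
Syllabifying with onset maximization leaves /θ/, /m/, /ʃ/, /ɹ/, /p/, /ɹ/ stranded (no codas are permitted; onsets are limited to one consonant).
Each unlicensed consonant becomes the onset of a new syllable: /θ/ → /θɪ/, /m/ → /mɪ/, /ʃ/ → /ʃe/, /ɹ/ → /ɹe/, /p/ → /pe/, /ɹ/ → /ɹe/.

θɪmɪtɪʃeθeɹepeɹe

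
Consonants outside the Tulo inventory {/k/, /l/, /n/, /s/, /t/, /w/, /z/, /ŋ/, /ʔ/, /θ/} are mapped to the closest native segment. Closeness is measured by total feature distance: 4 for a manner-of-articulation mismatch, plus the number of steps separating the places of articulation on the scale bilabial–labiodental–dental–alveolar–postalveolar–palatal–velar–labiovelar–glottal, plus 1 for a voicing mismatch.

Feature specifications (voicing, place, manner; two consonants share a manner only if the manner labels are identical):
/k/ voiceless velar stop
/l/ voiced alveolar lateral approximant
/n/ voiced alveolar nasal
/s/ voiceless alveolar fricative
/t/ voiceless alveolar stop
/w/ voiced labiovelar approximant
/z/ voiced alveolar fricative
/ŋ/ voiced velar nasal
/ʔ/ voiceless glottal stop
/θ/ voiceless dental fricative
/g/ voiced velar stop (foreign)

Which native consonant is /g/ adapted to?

k

/k/ is closest: same manner (stop), place distance 0 (velar→velar), voicing differs (+1); total 1. Next closest is /ʔ/ at distance 3.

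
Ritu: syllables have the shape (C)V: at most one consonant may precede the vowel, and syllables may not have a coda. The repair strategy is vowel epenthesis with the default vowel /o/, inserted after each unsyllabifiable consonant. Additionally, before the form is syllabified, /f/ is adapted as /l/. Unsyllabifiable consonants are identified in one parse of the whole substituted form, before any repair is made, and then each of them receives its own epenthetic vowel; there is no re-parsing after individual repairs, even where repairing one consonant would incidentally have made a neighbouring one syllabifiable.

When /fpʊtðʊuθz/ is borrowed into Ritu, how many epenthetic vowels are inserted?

4

After substitution the input is /lpʊtðʊuθz/.
The unsyllabifiable consonants are /l/, /t/, /θ/, /z/; each receives one epenthetic vowel.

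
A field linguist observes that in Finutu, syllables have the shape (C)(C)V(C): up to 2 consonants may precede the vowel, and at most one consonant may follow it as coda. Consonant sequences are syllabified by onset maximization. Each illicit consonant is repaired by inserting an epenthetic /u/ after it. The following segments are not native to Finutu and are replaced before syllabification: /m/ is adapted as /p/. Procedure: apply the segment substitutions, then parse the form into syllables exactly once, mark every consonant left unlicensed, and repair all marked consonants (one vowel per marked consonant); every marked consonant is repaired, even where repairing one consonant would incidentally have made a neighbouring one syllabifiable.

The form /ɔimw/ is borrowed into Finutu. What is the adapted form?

Substitution: /m/ → /p/, giving /ɔipw/.
The consonants /w/ cannot be parsed into a legal (C)(C)V(C) syllable (at most one coda consonant is licensed; onsets may contain at most 2 consonants).
Each unlicensed consonant becomes the onset of a new syllable: /w/ → /wu/.

ɔipwu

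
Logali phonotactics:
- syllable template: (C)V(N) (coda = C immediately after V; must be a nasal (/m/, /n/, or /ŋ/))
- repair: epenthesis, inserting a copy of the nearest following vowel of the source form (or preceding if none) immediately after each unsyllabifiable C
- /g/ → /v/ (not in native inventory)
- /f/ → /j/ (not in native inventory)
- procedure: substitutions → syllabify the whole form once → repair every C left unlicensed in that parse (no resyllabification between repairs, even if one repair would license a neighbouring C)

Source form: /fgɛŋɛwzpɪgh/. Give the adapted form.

Substitution: /f/ → /j/, /g/ → /v/, giving /jvɛŋɛwzpɪvh/.
The consonants /j/, /w/, /z/, /v/, /h/ cannot be parsed into a legal (C)V(N) syllable (only a nasal (/m/, /n/, or /ŋ/) is licensed in coda position; onsets are limited to one consonant).
Epenthesis after each stranded consonant: /j/ → /jɛ/, /w/ → /wɪ/, /z/ → /zɪ/, /v/ → /vɪ/, /h/ → /hɪ/.

jɛvɛŋɛwɪzɪpɪvɪhɪ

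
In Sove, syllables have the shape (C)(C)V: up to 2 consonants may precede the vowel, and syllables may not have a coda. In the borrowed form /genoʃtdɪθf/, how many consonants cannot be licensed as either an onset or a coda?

3

Syllabifying with onset maximization leaves /ʃ/, /θ/, /f/ stranded (no codas are permitted; onsets may contain at most 2 consonants).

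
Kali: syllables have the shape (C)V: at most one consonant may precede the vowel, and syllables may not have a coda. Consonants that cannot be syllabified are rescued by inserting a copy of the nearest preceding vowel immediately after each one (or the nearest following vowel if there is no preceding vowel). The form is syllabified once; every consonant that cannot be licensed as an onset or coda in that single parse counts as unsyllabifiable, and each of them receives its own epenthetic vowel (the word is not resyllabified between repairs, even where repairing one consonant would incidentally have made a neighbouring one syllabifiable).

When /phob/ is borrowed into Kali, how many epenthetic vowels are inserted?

2

The unsyllabifiable consonants are /p/, /b/; each receives one epenthetic vowel.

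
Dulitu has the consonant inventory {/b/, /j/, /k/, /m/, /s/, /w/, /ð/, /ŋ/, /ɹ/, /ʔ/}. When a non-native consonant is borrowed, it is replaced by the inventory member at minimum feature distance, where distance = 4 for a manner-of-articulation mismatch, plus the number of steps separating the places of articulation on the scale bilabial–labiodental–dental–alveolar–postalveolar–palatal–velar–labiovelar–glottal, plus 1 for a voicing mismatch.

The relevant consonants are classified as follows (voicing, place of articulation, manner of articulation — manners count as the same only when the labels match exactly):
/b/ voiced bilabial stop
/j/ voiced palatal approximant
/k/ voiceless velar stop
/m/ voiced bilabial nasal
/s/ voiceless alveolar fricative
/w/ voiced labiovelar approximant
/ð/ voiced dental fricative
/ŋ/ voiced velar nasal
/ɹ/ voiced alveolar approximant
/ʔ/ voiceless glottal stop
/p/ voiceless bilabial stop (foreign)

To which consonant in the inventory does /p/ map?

/b/ is closest: same manner (stop), place distance 0 (bilabial→bilabial), voicing differs (+1); total 1. Next closest is /m/ at distance 5.

b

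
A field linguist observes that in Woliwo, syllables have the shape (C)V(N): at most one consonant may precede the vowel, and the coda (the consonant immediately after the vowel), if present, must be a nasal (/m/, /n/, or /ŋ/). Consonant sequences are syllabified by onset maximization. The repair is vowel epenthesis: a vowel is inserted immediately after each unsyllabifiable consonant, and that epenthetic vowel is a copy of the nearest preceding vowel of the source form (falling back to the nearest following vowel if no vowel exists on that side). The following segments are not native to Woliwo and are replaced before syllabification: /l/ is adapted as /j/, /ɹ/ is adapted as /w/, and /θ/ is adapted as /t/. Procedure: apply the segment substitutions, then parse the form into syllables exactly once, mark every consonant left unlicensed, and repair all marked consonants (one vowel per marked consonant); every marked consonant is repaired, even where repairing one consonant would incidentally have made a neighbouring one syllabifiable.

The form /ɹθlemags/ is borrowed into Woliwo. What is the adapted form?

wetejemagasa

Substitution: /ɹ/ → /w/, /θ/ → /t/, /l/ → /j/, giving /wtjemags/.
Syllabifying with onset maximization leaves /w/, /t/, /g/, /s/ stranded (only a nasal (/m/, /n/, or /ŋ/) is licensed in coda position; onsets are limited to one consonant).
Epenthesis after each stranded consonant: /w/ → /we/, /t/ → /te/, /g/ → /ga/, /s/ → /sa/.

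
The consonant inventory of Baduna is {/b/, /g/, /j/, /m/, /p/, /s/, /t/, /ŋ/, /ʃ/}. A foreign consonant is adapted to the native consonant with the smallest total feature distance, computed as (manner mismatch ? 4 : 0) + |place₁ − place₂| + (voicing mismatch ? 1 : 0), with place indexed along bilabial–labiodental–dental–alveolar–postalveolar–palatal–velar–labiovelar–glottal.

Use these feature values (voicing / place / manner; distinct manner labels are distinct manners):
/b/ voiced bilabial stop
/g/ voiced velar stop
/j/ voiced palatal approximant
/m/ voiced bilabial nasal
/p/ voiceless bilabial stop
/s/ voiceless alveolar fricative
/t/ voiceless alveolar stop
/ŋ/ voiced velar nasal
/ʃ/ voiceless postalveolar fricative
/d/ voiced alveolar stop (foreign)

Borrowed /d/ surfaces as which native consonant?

/t/ is closest: same manner (stop), place distance 0 (alveolar→alveolar), voicing differs (+1); total 1. Next closest is /b/ at distance 3.

t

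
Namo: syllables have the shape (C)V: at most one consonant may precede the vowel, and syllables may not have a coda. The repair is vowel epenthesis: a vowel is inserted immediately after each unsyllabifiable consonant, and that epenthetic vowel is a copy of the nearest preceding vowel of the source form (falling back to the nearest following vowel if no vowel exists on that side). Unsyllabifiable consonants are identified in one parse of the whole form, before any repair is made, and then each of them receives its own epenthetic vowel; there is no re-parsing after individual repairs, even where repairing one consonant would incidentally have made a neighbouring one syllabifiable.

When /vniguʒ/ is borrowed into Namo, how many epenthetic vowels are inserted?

2

The unsyllabifiable consonants are /v/, /ʒ/; each receives one epenthetic vowel.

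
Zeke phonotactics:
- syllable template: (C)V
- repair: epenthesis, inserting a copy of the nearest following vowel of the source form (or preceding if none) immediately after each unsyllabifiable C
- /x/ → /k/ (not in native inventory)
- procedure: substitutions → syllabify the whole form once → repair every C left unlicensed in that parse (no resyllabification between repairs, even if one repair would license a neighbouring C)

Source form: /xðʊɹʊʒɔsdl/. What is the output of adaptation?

Substitution: /x/ → /k/, giving /kðʊɹʊʒɔsdl/.
Syllabifying with onset maximization leaves /k/, /s/, /d/, /l/ stranded (no codas are permitted; onsets are limited to one consonant).
Each unlicensed consonant becomes the onset of a new syllable: /k/ → /kʊ/, /s/ → /sɔ/, /d/ → /dɔ/, /l/ → /lɔ/.

kʊðʊɹʊʒɔsɔdɔlɔ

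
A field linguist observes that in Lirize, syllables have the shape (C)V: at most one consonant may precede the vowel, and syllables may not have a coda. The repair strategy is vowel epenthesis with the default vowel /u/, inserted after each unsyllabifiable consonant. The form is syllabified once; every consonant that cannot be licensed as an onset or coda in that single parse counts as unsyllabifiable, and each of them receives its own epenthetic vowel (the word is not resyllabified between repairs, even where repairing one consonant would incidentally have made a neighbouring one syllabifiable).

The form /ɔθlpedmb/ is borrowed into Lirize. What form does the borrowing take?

Under (C)V, the unsyllabifiable consonants are /θ/, /l/, /d/, /m/, /b/ (no codas are permitted; onsets are limited to one consonant).
Epenthesis after each stranded consonant: /θ/ → /θu/, /l/ → /lu/, /d/ → /du/, /m/ → /mu/, /b/ → /bu/.

ɔθulupedumubu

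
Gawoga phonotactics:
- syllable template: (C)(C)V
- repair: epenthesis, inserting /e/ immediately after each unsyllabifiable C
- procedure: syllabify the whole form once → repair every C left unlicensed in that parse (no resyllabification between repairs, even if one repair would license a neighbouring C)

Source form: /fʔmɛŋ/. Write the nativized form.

feʔmɛŋe

The consonants /f/, /ŋ/ cannot be parsed into a legal (C)(C)V syllable (no codas are permitted; onsets may contain at most 2 consonants).
Each unlicensed consonant becomes the onset of a new syllable: /f/ → /fe/, /ŋ/ → /ŋe/.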